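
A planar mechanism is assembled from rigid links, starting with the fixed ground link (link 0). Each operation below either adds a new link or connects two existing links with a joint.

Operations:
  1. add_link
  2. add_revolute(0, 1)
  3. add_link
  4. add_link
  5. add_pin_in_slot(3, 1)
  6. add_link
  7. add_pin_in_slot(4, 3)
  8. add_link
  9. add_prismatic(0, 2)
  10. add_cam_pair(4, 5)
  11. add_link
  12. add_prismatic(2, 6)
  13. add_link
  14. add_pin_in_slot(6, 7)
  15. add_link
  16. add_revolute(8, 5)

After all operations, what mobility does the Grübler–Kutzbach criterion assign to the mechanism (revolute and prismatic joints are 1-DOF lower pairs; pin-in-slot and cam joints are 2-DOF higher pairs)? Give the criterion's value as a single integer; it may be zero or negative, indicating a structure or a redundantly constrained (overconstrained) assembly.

[1;0;0] (link 0 is ground)
L+ [2;0;0]
R(0,1)∈J1 [2;1;0]
L+ [3;1;0]
L+ [4;1;0]
PS(3,1)∈J2 [4;1;1]
L+ [5;1;1]
PS(4,3)∈J2 [5;1;2]
L+ [6;1;2]
P(0,2)∈J1 [6;2;2]
C(4,5)∈J2 [6;2;3]
L+ [7;2;3]
P(2,6)∈J1 [7;3;3]
L+ [8;3;3]
PS(6,7)∈J2 [8;3;4]
L+ [9;3;4]
R(8,5)∈J1 [9;4;4]
mobility = 24 − 8 − 4 = 12

M = 12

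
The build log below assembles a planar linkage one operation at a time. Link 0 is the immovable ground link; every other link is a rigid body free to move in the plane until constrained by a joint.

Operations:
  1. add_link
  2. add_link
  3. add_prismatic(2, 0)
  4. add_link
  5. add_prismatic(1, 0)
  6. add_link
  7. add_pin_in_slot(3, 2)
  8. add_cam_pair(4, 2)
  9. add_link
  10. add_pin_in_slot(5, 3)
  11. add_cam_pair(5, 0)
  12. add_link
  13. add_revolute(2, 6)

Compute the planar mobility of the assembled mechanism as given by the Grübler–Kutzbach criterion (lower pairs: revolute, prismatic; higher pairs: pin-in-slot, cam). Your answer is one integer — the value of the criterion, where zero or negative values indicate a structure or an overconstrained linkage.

M = 8

ground; <1,0,0>
#1 <2,0,0>
#2 <3,0,0>
P:2↔0 J1 <3,1,0>
#3 <4,1,0>
P:1↔0 J1 <4,2,0>
#4 <5,2,0>
PS:3↔2 J2 <5,2,1>
C:4↔2 J2 <5,2,2>
#5 <6,2,2>
PS:5↔3 J2 <6,2,3>
C:5↔0 J2 <6,2,4>
#6 <7,2,4>
R:2↔6 J1 <7,3,4>
3×6 − 2×3 − 1×4 = 8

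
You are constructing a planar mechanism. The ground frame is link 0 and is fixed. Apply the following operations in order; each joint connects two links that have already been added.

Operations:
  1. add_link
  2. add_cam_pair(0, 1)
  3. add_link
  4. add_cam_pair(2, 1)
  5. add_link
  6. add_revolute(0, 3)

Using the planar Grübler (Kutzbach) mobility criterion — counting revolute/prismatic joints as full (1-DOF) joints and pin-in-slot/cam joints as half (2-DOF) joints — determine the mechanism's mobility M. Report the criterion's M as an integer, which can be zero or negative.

link 0 = ground. State L|J1|J2 = 1|0|0
+link1  2|0|0
C(0,1) f=2→J2  2|0|1
+link2  3|0|1
C(2,1) f=2→J2  3|0|2
+link3  4|0|2
R(0,3) f=1→J1  4|1|2
M = 3(4−1)−2·1−2 = 9−2−2 = 5

M = 5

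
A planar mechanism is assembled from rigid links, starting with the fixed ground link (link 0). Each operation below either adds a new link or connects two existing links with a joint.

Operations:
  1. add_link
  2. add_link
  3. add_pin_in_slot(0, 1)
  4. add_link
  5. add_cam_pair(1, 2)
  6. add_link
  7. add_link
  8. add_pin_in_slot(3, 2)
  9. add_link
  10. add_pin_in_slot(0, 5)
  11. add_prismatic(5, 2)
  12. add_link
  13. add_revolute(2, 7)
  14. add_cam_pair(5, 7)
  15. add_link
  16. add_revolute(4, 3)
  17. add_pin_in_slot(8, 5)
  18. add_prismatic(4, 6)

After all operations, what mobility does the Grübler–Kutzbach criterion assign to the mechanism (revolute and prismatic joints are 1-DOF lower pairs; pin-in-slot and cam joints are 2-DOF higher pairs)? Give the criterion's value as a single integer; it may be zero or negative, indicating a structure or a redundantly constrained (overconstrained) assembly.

M = 10

L=1 J1=0 J2=0
add link → L=2 J1=0 J2=0
add link → L=3 J1=0 J2=0
PS@0,1 dof=2 J2 → L=3 J1=0 J2=1
add link → L=4 J1=0 J2=1
C@1,2 dof=2 J2 → L=4 J1=0 J2=2
add link → L=5 J1=0 J2=2
add link → L=6 J1=0 J2=2
PS@3,2 dof=2 J2 → L=6 J1=0 J2=3
add link → L=7 J1=0 J2=3
PS@0,5 dof=2 J2 → L=7 J1=0 J2=4
P@5,2 dof=1 J1 → L=7 J1=1 J2=4
add link → L=8 J1=1 J2=4
R@2,7 dof=1 J1 → L=8 J1=2 J2=4
C@5,7 dof=2 J2 → L=8 J1=2 J2=5
add link → L=9 J1=2 J2=5
R@4,3 dof=1 J1 → L=9 J1=3 J2=5
PS@8,5 dof=2 J2 → L=9 J1=3 J2=6
P@4,6 dof=1 J1 → L=9 J1=4 J2=6
M=3(L−1)−2J1−J2=3·8−2·4−6=10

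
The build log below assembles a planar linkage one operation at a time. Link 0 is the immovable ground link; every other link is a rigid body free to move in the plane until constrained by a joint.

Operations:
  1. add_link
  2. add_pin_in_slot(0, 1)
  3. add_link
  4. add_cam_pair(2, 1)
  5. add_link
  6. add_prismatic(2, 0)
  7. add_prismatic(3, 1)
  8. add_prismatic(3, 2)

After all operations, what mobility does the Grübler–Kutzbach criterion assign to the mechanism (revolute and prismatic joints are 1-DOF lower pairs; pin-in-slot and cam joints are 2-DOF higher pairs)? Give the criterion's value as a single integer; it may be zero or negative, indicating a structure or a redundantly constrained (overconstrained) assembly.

ground; <1,0,0>
#1 <2,0,0>
PS:0↔1 J2 <2,0,1>
#2 <3,0,1>
C:2↔1 J2 <3,0,2>
#3 <4,0,2>
P:2↔0 J1 <4,1,2>
P:3↔1 J1 <4,2,2>
P:3↔2 J1 <4,3,2>
3×3 − 2×3 − 1×2 = 1

M = 1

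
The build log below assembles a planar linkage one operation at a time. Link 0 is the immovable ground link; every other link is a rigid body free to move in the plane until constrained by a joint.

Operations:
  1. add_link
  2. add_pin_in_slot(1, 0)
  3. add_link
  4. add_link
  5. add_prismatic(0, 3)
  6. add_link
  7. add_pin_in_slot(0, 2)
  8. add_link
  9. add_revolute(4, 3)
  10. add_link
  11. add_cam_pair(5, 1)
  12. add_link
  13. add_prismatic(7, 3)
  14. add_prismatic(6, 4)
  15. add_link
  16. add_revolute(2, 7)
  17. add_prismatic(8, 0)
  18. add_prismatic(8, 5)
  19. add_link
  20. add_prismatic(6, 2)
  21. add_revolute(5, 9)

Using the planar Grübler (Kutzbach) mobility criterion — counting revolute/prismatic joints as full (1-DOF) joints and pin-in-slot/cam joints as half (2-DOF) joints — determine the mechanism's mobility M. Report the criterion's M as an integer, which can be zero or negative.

M = 6

[1;0;0] (link 0 is ground)
L+ [2;0;0]
PS(1,0)∈J2 [2;0;1]
L+ [3;0;1]
L+ [4;0;1]
P(0,3)∈J1 [4;1;1]
L+ [5;1;1]
PS(0,2)∈J2 [5;1;2]
L+ [6;1;2]
R(4,3)∈J1 [6;2;2]
L+ [7;2;2]
C(5,1)∈J2 [7;2;3]
L+ [8;2;3]
P(7,3)∈J1 [8;3;3]
P(6,4)∈J1 [8;4;3]
L+ [9;4;3]
R(2,7)∈J1 [9;5;3]
P(8,0)∈J1 [9;6;3]
P(8,5)∈J1 [9;7;3]
L+ [10;7;3]
P(6,2)∈J1 [10;8;3]
R(5,9)∈J1 [10;9;3]
mobility = 27 − 18 − 3 = 6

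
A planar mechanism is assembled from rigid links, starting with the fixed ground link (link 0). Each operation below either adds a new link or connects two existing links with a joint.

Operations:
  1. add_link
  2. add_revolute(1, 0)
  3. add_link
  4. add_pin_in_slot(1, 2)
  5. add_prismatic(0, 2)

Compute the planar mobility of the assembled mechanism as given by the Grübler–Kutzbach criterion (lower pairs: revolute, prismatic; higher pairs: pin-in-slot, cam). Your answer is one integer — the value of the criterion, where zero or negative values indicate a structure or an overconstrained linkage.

M = 1

ground; <1,0,0>
#1 <2,0,0>
R:1↔0 J1 <2,1,0>
#2 <3,1,0>
PS:1↔2 J2 <3,1,1>
P:0↔2 J1 <3,2,1>
3×2 − 2×2 − 1×1 = 1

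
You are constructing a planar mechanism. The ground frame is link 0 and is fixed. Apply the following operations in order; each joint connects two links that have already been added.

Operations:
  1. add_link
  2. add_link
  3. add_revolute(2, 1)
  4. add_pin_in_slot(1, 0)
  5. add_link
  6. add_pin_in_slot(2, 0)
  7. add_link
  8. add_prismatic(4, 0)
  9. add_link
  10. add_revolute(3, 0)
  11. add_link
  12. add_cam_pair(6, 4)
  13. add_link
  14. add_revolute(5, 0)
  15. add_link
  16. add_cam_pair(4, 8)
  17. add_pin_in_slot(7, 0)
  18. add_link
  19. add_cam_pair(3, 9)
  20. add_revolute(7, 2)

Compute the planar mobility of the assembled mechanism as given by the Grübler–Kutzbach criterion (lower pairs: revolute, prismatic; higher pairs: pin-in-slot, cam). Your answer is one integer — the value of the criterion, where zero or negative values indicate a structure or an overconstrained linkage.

[1;0;0] (link 0 is ground)
L+ [2;0;0]
L+ [3;0;0]
R(2,1)∈J1 [3;1;0]
PS(1,0)∈J2 [3;1;1]
L+ [4;1;1]
PS(2,0)∈J2 [4;1;2]
L+ [5;1;2]
P(4,0)∈J1 [5;2;2]
L+ [6;2;2]
R(3,0)∈J1 [6;3;2]
L+ [7;3;2]
C(6,4)∈J2 [7;3;3]
L+ [8;3;3]
R(5,0)∈J1 [8;4;3]
L+ [9;4;3]
C(4,8)∈J2 [9;4;4]
PS(7,0)∈J2 [9;4;5]
L+ [10;4;5]
C(3,9)∈J2 [10;4;6]
R(7,2)∈J1 [10;5;6]
mobility = 27 − 10 − 6 = 11

M = 11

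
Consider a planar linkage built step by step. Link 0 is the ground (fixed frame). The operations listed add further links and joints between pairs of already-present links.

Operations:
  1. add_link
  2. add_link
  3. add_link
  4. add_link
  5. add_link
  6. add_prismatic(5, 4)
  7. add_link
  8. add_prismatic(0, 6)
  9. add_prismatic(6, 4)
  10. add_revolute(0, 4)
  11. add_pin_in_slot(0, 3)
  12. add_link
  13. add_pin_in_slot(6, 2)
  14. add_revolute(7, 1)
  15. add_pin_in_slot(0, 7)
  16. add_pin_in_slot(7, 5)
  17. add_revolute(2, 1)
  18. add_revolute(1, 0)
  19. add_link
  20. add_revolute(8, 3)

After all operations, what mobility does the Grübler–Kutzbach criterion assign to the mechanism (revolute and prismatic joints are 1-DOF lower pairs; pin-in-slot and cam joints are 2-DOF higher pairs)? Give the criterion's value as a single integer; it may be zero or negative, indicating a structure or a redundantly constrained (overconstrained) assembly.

(L,J1,J2)=(1,0,0); link0 fixed
link1: (2,0,0)
link2: (3,0,0)
link3: (4,0,0)
link4: (5,0,0)
link5: (6,0,0)
P 5-4 [J1]: (6,1,0)
link6: (7,1,0)
P 0-6 [J1]: (7,2,0)
P 6-4 [J1]: (7,3,0)
R 0-4 [J1]: (7,4,0)
PS 0-3 [J2]: (7,4,1)
link7: (8,4,1)
PS 6-2 [J2]: (8,4,2)
R 7-1 [J1]: (8,5,2)
PS 0-7 [J2]: (8,5,3)
PS 7-5 [J2]: (8,5,4)
R 2-1 [J1]: (8,6,4)
R 1-0 [J1]: (8,7,4)
link8: (9,7,4)
R 8-3 [J1]: (9,8,4)
Grübler: 3·8 − 2·8 − 4 = 4

M = 4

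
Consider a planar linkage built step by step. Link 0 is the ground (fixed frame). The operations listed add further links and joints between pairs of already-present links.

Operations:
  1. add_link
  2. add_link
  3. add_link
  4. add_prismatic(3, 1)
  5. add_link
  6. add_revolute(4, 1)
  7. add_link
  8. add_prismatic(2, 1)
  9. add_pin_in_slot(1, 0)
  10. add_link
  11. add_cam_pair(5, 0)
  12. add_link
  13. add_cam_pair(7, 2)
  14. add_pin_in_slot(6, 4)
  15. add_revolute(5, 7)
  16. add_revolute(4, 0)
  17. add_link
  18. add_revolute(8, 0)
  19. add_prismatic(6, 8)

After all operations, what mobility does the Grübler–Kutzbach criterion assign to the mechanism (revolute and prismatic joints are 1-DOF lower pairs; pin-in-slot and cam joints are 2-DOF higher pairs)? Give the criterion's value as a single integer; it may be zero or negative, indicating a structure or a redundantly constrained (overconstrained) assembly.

link 0 = ground. State L|J1|J2 = 1|0|0
+link1  2|0|0
+link2  3|0|0
+link3  4|0|0
P(3,1) f=1→J1  4|1|0
+link4  5|1|0
R(4,1) f=1→J1  5|2|0
+link5  6|2|0
P(2,1) f=1→J1  6|3|0
PS(1,0) f=2→J2  6|3|1
+link6  7|3|1
C(5,0) f=2→J2  7|3|2
+link7  8|3|2
C(7,2) f=2→J2  8|3|3
PS(6,4) f=2→J2  8|3|4
R(5,7) f=1→J1  8|4|4
R(4,0) f=1→J1  8|5|4
+link8  9|5|4
R(8,0) f=1→J1  9|6|4
P(6,8) f=1→J1  9|7|4
M = 3(9−1)−2·7−4 = 24−14−4 = 6

M = 6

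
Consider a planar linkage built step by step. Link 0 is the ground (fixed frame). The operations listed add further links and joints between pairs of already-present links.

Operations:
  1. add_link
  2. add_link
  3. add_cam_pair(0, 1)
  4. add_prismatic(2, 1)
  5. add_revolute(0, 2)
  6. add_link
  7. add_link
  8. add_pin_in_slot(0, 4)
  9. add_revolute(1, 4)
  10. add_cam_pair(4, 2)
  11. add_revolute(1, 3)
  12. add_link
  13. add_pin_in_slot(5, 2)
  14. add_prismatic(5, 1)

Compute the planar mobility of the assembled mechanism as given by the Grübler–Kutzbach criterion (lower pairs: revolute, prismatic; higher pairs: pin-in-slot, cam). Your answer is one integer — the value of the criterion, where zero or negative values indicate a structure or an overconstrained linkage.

[1;0;0] (link 0 is ground)
L+ [2;0;0]
L+ [3;0;0]
C(0,1)∈J2 [3;0;1]
P(2,1)∈J1 [3;1;1]
R(0,2)∈J1 [3;2;1]
L+ [4;2;1]
L+ [5;2;1]
PS(0,4)∈J2 [5;2;2]
R(1,4)∈J1 [5;3;2]
C(4,2)∈J2 [5;3;3]
R(1,3)∈J1 [5;4;3]
L+ [6;4;3]
PS(5,2)∈J2 [6;4;4]
P(5,1)∈J1 [6;5;4]
mobility = 15 − 10 − 4 = 1

M = 1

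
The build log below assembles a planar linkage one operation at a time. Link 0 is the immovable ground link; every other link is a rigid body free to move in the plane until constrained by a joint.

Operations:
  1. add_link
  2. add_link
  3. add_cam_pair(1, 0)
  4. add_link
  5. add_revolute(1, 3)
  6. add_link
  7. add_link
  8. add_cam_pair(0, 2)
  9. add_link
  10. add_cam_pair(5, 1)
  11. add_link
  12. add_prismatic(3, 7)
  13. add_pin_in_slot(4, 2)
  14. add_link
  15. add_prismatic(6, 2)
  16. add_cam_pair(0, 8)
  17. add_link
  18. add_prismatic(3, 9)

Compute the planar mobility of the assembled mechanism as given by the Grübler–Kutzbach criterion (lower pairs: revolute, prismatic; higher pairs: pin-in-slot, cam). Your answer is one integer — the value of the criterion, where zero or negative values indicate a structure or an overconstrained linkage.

(L,J1,J2)=(1,0,0); link0 fixed
link1: (2,0,0)
link2: (3,0,0)
C 1-0 [J2]: (3,0,1)
link3: (4,0,1)
R 1-3 [J1]: (4,1,1)
link4: (5,1,1)
link5: (6,1,1)
C 0-2 [J2]: (6,1,2)
link6: (7,1,2)
C 5-1 [J2]: (7,1,3)
link7: (8,1,3)
P 3-7 [J1]: (8,2,3)
PS 4-2 [J2]: (8,2,4)
link8: (9,2,4)
P 6-2 [J1]: (9,3,4)
C 0-8 [J2]: (9,3,5)
link9: (10,3,5)
P 3-9 [J1]: (10,4,5)
Grübler: 3·9 − 2·4 − 5 = 14

M = 14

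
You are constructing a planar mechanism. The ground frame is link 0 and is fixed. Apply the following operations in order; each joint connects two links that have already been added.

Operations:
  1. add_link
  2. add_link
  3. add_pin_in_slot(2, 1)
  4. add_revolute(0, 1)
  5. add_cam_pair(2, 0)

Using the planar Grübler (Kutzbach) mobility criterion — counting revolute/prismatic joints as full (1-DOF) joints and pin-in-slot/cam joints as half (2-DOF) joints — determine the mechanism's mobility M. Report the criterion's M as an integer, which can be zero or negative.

M = 2

L=1 J1=0 J2=0
add link → L=2 J1=0 J2=0
add link → L=3 J1=0 J2=0
PS@2,1 dof=2 J2 → L=3 J1=0 J2=1
R@0,1 dof=1 J1 → L=3 J1=1 J2=1
C@2,0 dof=2 J2 → L=3 J1=1 J2=2
M=3(L−1)−2J1−J2=3·2−2·1−2=2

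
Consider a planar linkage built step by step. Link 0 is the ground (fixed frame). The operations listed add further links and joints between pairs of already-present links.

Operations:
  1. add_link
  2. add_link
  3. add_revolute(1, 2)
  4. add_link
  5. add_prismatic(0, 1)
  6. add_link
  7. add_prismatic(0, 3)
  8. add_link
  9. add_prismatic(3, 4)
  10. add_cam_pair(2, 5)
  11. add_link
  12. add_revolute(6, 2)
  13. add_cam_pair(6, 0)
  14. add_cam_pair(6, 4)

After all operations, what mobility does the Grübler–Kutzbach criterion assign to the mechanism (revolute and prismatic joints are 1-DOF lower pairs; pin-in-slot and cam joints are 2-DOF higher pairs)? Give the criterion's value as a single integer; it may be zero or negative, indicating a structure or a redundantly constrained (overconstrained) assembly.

(L,J1,J2)=(1,0,0); link0 fixed
link1: (2,0,0)
link2: (3,0,0)
R 1-2 [J1]: (3,1,0)
link3: (4,1,0)
P 0-1 [J1]: (4,2,0)
link4: (5,2,0)
P 0-3 [J1]: (5,3,0)
link5: (6,3,0)
P 3-4 [J1]: (6,4,0)
C 2-5 [J2]: (6,4,1)
link6: (7,4,1)
R 6-2 [J1]: (7,5,1)
C 6-0 [J2]: (7,5,2)
C 6-4 [J2]: (7,5,3)
Grübler: 3·6 − 2·5 − 3 = 5

M = 5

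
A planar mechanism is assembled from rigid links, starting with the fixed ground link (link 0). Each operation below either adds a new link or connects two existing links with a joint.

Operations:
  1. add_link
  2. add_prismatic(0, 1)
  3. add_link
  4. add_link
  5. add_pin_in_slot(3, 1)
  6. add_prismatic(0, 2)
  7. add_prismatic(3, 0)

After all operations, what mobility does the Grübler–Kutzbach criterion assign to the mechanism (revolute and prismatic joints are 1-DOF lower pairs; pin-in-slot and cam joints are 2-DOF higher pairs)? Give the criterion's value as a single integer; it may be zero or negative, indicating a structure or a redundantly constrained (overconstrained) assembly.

L=1 J1=0 J2=0
add link → L=2 J1=0 J2=0
P@0,1 dof=1 J1 → L=2 J1=1 J2=0
add link → L=3 J1=1 J2=0
add link → L=4 J1=1 J2=0
PS@3,1 dof=2 J2 → L=4 J1=1 J2=1
P@0,2 dof=1 J1 → L=4 J1=2 J2=1
P@3,0 dof=1 J1 → L=4 J1=3 J2=1
M=3(L−1)−2J1−J2=3·3−2·3−1=2

M = 2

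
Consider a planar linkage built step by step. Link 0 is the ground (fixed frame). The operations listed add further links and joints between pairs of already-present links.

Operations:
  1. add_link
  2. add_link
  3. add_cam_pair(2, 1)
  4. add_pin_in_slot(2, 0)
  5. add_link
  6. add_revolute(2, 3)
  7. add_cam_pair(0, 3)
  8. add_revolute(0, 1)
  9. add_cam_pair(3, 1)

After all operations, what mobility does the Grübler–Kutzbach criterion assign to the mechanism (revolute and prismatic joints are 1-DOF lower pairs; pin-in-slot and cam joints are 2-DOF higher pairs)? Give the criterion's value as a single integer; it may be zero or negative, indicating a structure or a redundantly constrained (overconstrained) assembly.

L=1 J1=0 J2=0
add link → L=2 J1=0 J2=0
add link → L=3 J1=0 J2=0
C@2,1 dof=2 J2 → L=3 J1=0 J2=1
PS@2,0 dof=2 J2 → L=3 J1=0 J2=2
add link → L=4 J1=0 J2=2
R@2,3 dof=1 J1 → L=4 J1=1 J2=2
C@0,3 dof=2 J2 → L=4 J1=1 J2=3
R@0,1 dof=1 J1 → L=4 J1=2 J2=3
C@3,1 dof=2 J2 → L=4 J1=2 J2=4
M=3(L−1)−2J1−J2=3·3−2·2−4=1

M = 1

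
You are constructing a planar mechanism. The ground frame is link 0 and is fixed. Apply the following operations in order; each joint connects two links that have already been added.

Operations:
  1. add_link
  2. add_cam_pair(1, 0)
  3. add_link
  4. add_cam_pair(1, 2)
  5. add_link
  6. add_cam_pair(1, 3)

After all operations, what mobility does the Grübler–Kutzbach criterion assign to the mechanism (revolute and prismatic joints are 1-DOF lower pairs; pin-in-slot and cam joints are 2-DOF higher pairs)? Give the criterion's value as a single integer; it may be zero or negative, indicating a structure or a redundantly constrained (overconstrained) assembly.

link 0 = ground. State L|J1|J2 = 1|0|0
+link1  2|0|0
C(1,0) f=2→J2  2|0|1
+link2  3|0|1
C(1,2) f=2→J2  3|0|2
+link3  4|0|2
C(1,3) f=2→J2  4|0|3
M = 3(4−1)−2·0−3 = 9−0−3 = 6

M = 6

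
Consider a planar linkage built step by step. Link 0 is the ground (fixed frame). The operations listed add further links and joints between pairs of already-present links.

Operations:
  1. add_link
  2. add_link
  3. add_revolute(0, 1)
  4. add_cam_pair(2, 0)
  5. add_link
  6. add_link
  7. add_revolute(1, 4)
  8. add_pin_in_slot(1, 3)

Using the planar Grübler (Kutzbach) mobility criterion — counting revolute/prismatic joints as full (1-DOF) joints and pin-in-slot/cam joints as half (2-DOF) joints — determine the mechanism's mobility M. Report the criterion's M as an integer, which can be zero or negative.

M = 6

[1;0;0] (link 0 is ground)
L+ [2;0;0]
L+ [3;0;0]
R(0,1)∈J1 [3;1;0]
C(2,0)∈J2 [3;1;1]
L+ [4;1;1]
L+ [5;1;1]
R(1,4)∈J1 [5;2;1]
PS(1,3)∈J2 [5;2;2]
mobility = 12 − 4 − 2 = 6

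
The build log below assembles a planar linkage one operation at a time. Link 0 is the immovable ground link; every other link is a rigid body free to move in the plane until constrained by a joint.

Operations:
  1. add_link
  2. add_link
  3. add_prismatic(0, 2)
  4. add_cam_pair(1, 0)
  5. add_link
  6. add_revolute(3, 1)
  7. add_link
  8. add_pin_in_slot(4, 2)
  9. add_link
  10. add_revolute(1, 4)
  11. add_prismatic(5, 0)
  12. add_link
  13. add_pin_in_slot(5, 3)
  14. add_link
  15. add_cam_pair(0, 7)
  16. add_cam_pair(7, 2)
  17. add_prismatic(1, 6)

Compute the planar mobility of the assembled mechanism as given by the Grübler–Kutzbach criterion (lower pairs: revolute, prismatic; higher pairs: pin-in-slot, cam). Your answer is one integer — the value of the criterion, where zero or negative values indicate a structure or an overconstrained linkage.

(L,J1,J2)=(1,0,0); link0 fixed
link1: (2,0,0)
link2: (3,0,0)
P 0-2 [J1]: (3,1,0)
C 1-0 [J2]: (3,1,1)
link3: (4,1,1)
R 3-1 [J1]: (4,2,1)
link4: (5,2,1)
PS 4-2 [J2]: (5,2,2)
link5: (6,2,2)
R 1-4 [J1]: (6,3,2)
P 5-0 [J1]: (6,4,2)
link6: (7,4,2)
PS 5-3 [J2]: (7,4,3)
link7: (8,4,3)
C 0-7 [J2]: (8,4,4)
C 7-2 [J2]: (8,4,5)
P 1-6 [J1]: (8,5,5)
Grübler: 3·7 − 2·5 − 5 = 6

M = 6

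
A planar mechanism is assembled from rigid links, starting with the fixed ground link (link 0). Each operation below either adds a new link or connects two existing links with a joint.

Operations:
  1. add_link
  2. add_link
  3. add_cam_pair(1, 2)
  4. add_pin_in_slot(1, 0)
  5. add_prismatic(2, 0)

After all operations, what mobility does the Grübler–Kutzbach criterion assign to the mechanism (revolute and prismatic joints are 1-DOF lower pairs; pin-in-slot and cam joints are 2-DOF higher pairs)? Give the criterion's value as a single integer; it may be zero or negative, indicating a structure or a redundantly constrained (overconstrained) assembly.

ground; <1,0,0>
#1 <2,0,0>
#2 <3,0,0>
C:1↔2 J2 <3,0,1>
PS:1↔0 J2 <3,0,2>
P:2↔0 J1 <3,1,2>
3×2 − 2×1 − 1×2 = 2

M = 2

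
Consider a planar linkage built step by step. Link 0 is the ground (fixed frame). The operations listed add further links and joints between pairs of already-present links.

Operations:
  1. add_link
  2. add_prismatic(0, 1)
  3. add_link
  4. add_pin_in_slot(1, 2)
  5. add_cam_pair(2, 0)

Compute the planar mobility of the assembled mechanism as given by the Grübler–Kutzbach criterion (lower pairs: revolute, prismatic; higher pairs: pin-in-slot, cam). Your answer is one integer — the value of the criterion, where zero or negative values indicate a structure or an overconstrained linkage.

M = 2

[1;0;0] (link 0 is ground)
L+ [2;0;0]
P(0,1)∈J1 [2;1;0]
L+ [3;1;0]
PS(1,2)∈J2 [3;1;1]
C(2,0)∈J2 [3;1;2]
mobility = 6 − 2 − 2 = 2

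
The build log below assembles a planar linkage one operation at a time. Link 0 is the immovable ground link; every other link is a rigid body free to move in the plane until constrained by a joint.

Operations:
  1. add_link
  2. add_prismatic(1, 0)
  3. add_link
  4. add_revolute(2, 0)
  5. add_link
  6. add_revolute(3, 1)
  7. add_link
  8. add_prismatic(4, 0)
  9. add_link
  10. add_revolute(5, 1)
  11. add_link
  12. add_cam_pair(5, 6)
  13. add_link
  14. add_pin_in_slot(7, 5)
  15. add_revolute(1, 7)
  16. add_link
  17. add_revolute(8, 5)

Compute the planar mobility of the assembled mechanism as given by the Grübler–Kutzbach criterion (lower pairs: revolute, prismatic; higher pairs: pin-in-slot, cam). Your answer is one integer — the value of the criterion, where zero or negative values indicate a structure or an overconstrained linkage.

[1;0;0] (link 0 is ground)
L+ [2;0;0]
P(1,0)∈J1 [2;1;0]
L+ [3;1;0]
R(2,0)∈J1 [3;2;0]
L+ [4;2;0]
R(3,1)∈J1 [4;3;0]
L+ [5;3;0]
P(4,0)∈J1 [5;4;0]
L+ [6;4;0]
R(5,1)∈J1 [6;5;0]
L+ [7;5;0]
C(5,6)∈J2 [7;5;1]
L+ [8;5;1]
PS(7,5)∈J2 [8;5;2]
R(1,7)∈J1 [8;6;2]
L+ [9;6;2]
R(8,5)∈J1 [9;7;2]
mobility = 24 − 14 − 2 = 8

M = 8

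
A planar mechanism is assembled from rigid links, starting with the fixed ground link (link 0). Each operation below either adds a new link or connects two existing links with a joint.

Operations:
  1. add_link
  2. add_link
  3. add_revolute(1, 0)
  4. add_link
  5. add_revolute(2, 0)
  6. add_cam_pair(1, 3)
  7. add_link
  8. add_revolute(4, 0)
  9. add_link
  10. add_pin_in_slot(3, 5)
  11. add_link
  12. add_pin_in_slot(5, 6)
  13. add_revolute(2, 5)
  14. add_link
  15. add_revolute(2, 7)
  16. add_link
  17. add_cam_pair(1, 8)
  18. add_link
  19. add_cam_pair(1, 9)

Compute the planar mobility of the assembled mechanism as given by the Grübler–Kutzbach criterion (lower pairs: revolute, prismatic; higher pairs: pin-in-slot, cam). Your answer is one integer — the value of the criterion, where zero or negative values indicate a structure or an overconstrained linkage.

M = 12

[1;0;0] (link 0 is ground)
L+ [2;0;0]
L+ [3;0;0]
R(1,0)∈J1 [3;1;0]
L+ [4;1;0]
R(2,0)∈J1 [4;2;0]
C(1,3)∈J2 [4;2;1]
L+ [5;2;1]
R(4,0)∈J1 [5;3;1]
L+ [6;3;1]
PS(3,5)∈J2 [6;3;2]
L+ [7;3;2]
PS(5,6)∈J2 [7;3;3]
R(2,5)∈J1 [7;4;3]
L+ [8;4;3]
R(2,7)∈J1 [8;5;3]
L+ [9;5;3]
C(1,8)∈J2 [9;5;4]
L+ [10;5;4]
C(1,9)∈J2 [10;5;5]
mobility = 27 − 10 − 5 = 12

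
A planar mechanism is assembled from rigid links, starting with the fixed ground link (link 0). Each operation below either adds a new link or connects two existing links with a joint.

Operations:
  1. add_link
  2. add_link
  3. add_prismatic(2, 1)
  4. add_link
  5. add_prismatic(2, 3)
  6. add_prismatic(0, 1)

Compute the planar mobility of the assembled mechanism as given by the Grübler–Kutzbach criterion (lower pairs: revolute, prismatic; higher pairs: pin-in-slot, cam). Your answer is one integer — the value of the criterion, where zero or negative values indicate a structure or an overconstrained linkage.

[1;0;0] (link 0 is ground)
L+ [2;0;0]
L+ [3;0;0]
P(2,1)∈J1 [3;1;0]
L+ [4;1;0]
P(2,3)∈J1 [4;2;0]
P(0,1)∈J1 [4;3;0]
mobility = 9 − 6 − 0 = 3

M = 3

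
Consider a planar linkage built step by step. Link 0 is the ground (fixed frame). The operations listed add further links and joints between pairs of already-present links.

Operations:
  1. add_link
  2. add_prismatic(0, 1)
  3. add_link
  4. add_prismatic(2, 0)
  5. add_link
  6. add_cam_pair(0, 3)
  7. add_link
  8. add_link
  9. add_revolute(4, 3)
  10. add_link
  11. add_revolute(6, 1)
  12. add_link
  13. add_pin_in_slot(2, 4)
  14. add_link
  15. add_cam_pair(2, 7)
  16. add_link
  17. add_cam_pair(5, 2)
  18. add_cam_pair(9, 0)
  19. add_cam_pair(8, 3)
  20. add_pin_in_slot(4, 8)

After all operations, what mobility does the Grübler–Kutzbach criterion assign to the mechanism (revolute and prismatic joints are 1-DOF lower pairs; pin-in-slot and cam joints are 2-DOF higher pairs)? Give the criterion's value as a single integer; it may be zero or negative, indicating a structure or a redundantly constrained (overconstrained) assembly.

M = 12

link 0 = ground. State L|J1|J2 = 1|0|0
+link1  2|0|0
P(0,1) f=1→J1  2|1|0
+link2  3|1|0
P(2,0) f=1→J1  3|2|0
+link3  4|2|0
C(0,3) f=2→J2  4|2|1
+link4  5|2|1
+link5  6|2|1
R(4,3) f=1→J1  6|3|1
+link6  7|3|1
R(6,1) f=1→J1  7|4|1
+link7  8|4|1
PS(2,4) f=2→J2  8|4|2
+link8  9|4|2
C(2,7) f=2→J2  9|4|3
+link9  10|4|3
C(5,2) f=2→J2  10|4|4
C(9,0) f=2→J2  10|4|5
C(8,3) f=2→J2  10|4|6
PS(4,8) f=2→J2  10|4|7
M = 3(10−1)−2·4−7 = 27−8−7 = 12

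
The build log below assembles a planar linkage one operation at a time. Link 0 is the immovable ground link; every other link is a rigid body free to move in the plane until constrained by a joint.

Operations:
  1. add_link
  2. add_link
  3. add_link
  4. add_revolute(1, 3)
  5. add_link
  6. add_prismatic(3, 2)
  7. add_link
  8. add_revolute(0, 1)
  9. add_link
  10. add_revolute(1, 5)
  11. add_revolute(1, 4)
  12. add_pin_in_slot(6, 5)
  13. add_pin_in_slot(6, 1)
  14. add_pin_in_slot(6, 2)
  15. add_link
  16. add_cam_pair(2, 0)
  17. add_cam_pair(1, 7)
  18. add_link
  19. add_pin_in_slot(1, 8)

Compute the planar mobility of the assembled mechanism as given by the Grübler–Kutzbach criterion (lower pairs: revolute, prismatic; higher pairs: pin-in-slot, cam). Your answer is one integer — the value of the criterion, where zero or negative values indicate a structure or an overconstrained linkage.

link 0 = ground. State L|J1|J2 = 1|0|0
+link1  2|0|0
+link2  3|0|0
+link3  4|0|0
R(1,3) f=1→J1  4|1|0
+link4  5|1|0
P(3,2) f=1→J1  5|2|0
+link5  6|2|0
R(0,1) f=1→J1  6|3|0
+link6  7|3|0
R(1,5) f=1→J1  7|4|0
R(1,4) f=1→J1  7|5|0
PS(6,5) f=2→J2  7|5|1
PS(6,1) f=2→J2  7|5|2
PS(6,2) f=2→J2  7|5|3
+link7  8|5|3
C(2,0) f=2→J2  8|5|4
C(1,7) f=2→J2  8|5|5
+link8  9|5|5
PS(1,8) f=2→J2  9|5|6
M = 3(9−1)−2·5−6 = 24−10−6 = 8

M = 8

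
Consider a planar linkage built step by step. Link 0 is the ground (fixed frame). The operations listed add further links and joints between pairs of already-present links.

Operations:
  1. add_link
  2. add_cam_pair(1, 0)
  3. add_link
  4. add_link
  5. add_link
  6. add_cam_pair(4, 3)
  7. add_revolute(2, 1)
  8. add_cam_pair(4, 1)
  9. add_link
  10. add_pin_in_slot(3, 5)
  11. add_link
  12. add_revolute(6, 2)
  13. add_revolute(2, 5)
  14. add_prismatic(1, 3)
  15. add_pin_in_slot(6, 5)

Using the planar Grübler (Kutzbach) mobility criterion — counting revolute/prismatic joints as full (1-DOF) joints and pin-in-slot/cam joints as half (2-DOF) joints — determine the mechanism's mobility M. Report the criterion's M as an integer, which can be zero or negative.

(L,J1,J2)=(1,0,0); link0 fixed
link1: (2,0,0)
C 1-0 [J2]: (2,0,1)
link2: (3,0,1)
link3: (4,0,1)
link4: (5,0,1)
C 4-3 [J2]: (5,0,2)
R 2-1 [J1]: (5,1,2)
C 4-1 [J2]: (5,1,3)
link5: (6,1,3)
PS 3-5 [J2]: (6,1,4)
link6: (7,1,4)
R 6-2 [J1]: (7,2,4)
R 2-5 [J1]: (7,3,4)
P 1-3 [J1]: (7,4,4)
PS 6-5 [J2]: (7,4,5)
Grübler: 3·6 − 2·4 − 5 = 5

M = 5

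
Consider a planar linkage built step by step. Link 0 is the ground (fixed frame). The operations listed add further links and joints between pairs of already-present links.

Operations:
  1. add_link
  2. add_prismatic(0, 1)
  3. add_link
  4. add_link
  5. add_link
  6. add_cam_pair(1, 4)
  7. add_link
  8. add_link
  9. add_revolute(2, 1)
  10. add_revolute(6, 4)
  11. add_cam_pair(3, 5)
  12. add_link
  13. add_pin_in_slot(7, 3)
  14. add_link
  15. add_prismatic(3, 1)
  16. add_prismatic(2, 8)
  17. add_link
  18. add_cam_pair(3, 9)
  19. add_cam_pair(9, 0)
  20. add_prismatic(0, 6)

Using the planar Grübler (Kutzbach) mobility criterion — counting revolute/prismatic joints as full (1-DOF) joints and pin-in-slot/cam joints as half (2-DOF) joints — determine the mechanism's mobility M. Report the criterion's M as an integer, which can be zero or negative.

M = 10

link 0 = ground. State L|J1|J2 = 1|0|0
+link1  2|0|0
P(0,1) f=1→J1  2|1|0
+link2  3|1|0
+link3  4|1|0
+link4  5|1|0
C(1,4) f=2→J2  5|1|1
+link5  6|1|1
+link6  7|1|1
R(2,1) f=1→J1  7|2|1
R(6,4) f=1→J1  7|3|1
C(3,5) f=2→J2  7|3|2
+link7  8|3|2
PS(7,3) f=2→J2  8|3|3
+link8  9|3|3
P(3,1) f=1→J1  9|4|3
P(2,8) f=1→J1  9|5|3
+link9  10|5|3
C(3,9) f=2→J2  10|5|4
C(9,0) f=2→J2  10|5|5
P(0,6) f=1→J1  10|6|5
M = 3(10−1)−2·6−5 = 27−12−5 = 10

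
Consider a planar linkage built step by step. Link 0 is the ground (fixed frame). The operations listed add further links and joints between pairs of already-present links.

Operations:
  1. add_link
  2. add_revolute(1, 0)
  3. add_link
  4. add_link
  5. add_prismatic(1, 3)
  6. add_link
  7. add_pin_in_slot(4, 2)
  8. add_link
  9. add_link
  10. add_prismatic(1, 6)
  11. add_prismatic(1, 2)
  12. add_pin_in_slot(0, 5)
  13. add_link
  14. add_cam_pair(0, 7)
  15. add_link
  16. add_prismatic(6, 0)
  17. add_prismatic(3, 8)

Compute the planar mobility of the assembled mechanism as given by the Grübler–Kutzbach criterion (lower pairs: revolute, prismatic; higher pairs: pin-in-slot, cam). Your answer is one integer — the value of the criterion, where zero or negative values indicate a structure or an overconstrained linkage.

M = 9

ground; <1,0,0>
#1 <2,0,0>
R:1↔0 J1 <2,1,0>
#2 <3,1,0>
#3 <4,1,0>
P:1↔3 J1 <4,2,0>
#4 <5,2,0>
PS:4↔2 J2 <5,2,1>
#5 <6,2,1>
#6 <7,2,1>
P:1↔6 J1 <7,3,1>
P:1↔2 J1 <7,4,1>
PS:0↔5 J2 <7,4,2>
#7 <8,4,2>
C:0↔7 J2 <8,4,3>
#8 <9,4,3>
P:6↔0 J1 <9,5,3>
P:3↔8 J1 <9,6,3>
3×8 − 2×6 − 1×3 = 9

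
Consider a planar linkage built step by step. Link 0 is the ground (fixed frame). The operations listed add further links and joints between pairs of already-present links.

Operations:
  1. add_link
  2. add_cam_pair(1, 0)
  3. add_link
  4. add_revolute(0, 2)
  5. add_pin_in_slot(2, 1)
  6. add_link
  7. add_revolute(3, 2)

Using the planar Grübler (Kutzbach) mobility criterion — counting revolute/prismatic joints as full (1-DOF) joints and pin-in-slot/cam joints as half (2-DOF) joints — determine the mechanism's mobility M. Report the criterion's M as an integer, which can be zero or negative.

M = 3

ground; <1,0,0>
#1 <2,0,0>
C:1↔0 J2 <2,0,1>
#2 <3,0,1>
R:0↔2 J1 <3,1,1>
PS:2↔1 J2 <3,1,2>
#3 <4,1,2>
R:3↔2 J1 <4,2,2>
3×3 − 2×2 − 1×2 = 3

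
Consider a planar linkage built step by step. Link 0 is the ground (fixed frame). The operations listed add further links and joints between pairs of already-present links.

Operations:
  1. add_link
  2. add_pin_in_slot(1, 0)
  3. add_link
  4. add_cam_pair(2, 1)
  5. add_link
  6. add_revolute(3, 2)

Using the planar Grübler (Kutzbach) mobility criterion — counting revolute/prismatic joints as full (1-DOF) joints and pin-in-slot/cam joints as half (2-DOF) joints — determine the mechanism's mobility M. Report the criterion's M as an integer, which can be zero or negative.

M = 5

(L,J1,J2)=(1,0,0); link0 fixed
link1: (2,0,0)
PS 1-0 [J2]: (2,0,1)
link2: (3,0,1)
C 2-1 [J2]: (3,0,2)
link3: (4,0,2)
R 3-2 [J1]: (4,1,2)
Grübler: 3·3 − 2·1 − 2 = 5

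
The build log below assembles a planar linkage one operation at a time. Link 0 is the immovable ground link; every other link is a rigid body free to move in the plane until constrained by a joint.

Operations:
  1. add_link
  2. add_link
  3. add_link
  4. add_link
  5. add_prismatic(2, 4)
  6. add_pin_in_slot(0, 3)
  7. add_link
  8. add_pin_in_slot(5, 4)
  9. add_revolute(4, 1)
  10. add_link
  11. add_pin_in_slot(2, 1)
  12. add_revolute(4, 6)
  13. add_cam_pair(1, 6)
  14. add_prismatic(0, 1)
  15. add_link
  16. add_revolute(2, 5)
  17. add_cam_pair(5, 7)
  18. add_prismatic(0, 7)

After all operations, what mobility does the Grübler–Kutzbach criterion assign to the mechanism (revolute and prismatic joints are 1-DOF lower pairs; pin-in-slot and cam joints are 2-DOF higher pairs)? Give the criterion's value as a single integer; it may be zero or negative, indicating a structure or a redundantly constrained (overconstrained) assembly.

M = 4

(L,J1,J2)=(1,0,0); link0 fixed
link1: (2,0,0)
link2: (3,0,0)
link3: (4,0,0)
link4: (5,0,0)
P 2-4 [J1]: (5,1,0)
PS 0-3 [J2]: (5,1,1)
link5: (6,1,1)
PS 5-4 [J2]: (6,1,2)
R 4-1 [J1]: (6,2,2)
link6: (7,2,2)
PS 2-1 [J2]: (7,2,3)
R 4-6 [J1]: (7,3,3)
C 1-6 [J2]: (7,3,4)
P 0-1 [J1]: (7,4,4)
link7: (8,4,4)
R 2-5 [J1]: (8,5,4)
C 5-7 [J2]: (8,5,5)
P 0-7 [J1]: (8,6,5)
Grübler: 3·7 − 2·6 − 5 = 4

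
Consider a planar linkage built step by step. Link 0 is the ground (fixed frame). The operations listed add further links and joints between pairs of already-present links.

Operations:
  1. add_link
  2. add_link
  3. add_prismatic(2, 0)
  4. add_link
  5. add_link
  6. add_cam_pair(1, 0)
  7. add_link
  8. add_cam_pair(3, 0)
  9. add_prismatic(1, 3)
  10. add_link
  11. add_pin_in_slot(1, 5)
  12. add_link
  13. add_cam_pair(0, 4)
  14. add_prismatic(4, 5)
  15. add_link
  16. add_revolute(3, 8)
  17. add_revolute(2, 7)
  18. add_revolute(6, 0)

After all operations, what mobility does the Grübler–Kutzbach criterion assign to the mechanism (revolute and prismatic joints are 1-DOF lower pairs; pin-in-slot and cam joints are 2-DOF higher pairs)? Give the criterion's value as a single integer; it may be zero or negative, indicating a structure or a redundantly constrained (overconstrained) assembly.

(L,J1,J2)=(1,0,0); link0 fixed
link1: (2,0,0)
link2: (3,0,0)
P 2-0 [J1]: (3,1,0)
link3: (4,1,0)
link4: (5,1,0)
C 1-0 [J2]: (5,1,1)
link5: (6,1,1)
C 3-0 [J2]: (6,1,2)
P 1-3 [J1]: (6,2,2)
link6: (7,2,2)
PS 1-5 [J2]: (7,2,3)
link7: (8,2,3)
C 0-4 [J2]: (8,2,4)
P 4-5 [J1]: (8,3,4)
link8: (9,3,4)
R 3-8 [J1]: (9,4,4)
R 2-7 [J1]: (9,5,4)
R 6-0 [J1]: (9,6,4)
Grübler: 3·8 − 2·6 − 4 = 8

M = 8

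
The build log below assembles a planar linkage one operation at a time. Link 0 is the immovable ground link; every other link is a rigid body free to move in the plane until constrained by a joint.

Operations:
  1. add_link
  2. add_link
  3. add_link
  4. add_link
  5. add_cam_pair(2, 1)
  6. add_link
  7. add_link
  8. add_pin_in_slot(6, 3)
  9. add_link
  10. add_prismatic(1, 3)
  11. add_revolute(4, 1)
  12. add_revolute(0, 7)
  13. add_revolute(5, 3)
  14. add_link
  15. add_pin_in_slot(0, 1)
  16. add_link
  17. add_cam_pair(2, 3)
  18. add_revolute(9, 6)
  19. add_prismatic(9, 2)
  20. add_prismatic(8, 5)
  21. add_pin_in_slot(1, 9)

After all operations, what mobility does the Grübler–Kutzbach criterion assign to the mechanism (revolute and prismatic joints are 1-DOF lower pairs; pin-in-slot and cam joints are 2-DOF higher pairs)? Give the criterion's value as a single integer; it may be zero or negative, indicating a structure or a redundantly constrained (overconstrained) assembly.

M = 8

[1;0;0] (link 0 is ground)
L+ [2;0;0]
L+ [3;0;0]
L+ [4;0;0]
L+ [5;0;0]
C(2,1)∈J2 [5;0;1]
L+ [6;0;1]
L+ [7;0;1]
PS(6,3)∈J2 [7;0;2]
L+ [8;0;2]
P(1,3)∈J1 [8;1;2]
R(4,1)∈J1 [8;2;2]
R(0,7)∈J1 [8;3;2]
R(5,3)∈J1 [8;4;2]
L+ [9;4;2]
PS(0,1)∈J2 [9;4;3]
L+ [10;4;3]
C(2,3)∈J2 [10;4;4]
R(9,6)∈J1 [10;5;4]
P(9,2)∈J1 [10;6;4]
P(8,5)∈J1 [10;7;4]
PS(1,9)∈J2 [10;7;5]
mobility = 27 − 14 − 5 = 8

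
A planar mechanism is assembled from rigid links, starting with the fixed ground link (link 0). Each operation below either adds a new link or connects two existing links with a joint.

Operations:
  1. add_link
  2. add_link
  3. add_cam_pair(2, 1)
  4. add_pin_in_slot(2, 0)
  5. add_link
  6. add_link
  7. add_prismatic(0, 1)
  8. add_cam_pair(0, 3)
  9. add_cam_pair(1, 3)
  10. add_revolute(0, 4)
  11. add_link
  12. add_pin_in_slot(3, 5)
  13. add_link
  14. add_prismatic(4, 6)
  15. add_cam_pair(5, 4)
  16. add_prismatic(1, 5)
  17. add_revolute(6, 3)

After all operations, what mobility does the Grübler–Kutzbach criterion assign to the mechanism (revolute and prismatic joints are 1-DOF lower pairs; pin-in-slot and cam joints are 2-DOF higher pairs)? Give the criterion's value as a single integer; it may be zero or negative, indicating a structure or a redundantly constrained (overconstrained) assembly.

ground; <1,0,0>
#1 <2,0,0>
#2 <3,0,0>
C:2↔1 J2 <3,0,1>
PS:2↔0 J2 <3,0,2>
#3 <4,0,2>
#4 <5,0,2>
P:0↔1 J1 <5,1,2>
C:0↔3 J2 <5,1,3>
C:1↔3 J2 <5,1,4>
R:0↔4 J1 <5,2,4>
#5 <6,2,4>
PS:3↔5 J2 <6,2,5>
#6 <7,2,5>
P:4↔6 J1 <7,3,5>
C:5↔4 J2 <7,3,6>
P:1↔5 J1 <7,4,6>
R:6↔3 J1 <7,5,6>
3×6 − 2×5 − 1×6 = 2

M = 2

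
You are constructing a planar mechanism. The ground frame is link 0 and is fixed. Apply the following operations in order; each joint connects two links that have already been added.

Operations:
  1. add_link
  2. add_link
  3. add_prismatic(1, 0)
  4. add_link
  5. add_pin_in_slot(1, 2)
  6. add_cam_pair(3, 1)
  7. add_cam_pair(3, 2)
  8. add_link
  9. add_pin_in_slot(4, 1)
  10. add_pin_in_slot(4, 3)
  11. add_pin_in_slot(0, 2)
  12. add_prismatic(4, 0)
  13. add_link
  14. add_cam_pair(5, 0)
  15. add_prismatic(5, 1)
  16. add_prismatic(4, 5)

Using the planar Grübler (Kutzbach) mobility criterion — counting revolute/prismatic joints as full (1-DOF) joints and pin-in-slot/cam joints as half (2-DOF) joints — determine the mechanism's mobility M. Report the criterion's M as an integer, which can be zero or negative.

[1;0;0] (link 0 is ground)
L+ [2;0;0]
L+ [3;0;0]
P(1,0)∈J1 [3;1;0]
L+ [4;1;0]
PS(1,2)∈J2 [4;1;1]
C(3,1)∈J2 [4;1;2]
C(3,2)∈J2 [4;1;3]
L+ [5;1;3]
PS(4,1)∈J2 [5;1;4]
PS(4,3)∈J2 [5;1;5]
PS(0,2)∈J2 [5;1;6]
P(4,0)∈J1 [5;2;6]
L+ [6;2;6]
C(5,0)∈J2 [6;2;7]
P(5,1)∈J1 [6;3;7]
P(4,5)∈J1 [6;4;7]
mobility = 15 − 8 − 7 = 0

M = 0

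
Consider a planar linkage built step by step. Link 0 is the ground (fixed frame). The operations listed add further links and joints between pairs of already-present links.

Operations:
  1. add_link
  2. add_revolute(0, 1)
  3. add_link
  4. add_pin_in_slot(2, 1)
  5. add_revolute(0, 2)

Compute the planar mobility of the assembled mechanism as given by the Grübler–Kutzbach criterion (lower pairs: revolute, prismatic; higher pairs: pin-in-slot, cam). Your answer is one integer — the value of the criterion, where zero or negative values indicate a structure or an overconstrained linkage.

M = 1

[1;0;0] (link 0 is ground)
L+ [2;0;0]
R(0,1)∈J1 [2;1;0]
L+ [3;1;0]
PS(2,1)∈J2 [3;1;1]
R(0,2)∈J1 [3;2;1]
mobility = 6 − 4 − 1 = 1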